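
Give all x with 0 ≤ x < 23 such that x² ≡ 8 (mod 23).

Since 23 ≡ 3 (mod 4), a square root of 8 is 8^((23+1)/4) = 8^6 mod 23.
Repeated squaring: 8^2≡18, 8^4≡2 (mod 23).
8^6 = 8^(4+2) ≡ 13 (mod 23).
Check: 13² = 169 ≡ 8 (mod 23). The two roots are 10 and 13.

10, 13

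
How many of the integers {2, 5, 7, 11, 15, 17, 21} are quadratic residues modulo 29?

(2/29) = -1 → non-residue.
(5/29) = +1 → QR.
(7/29) = +1 → QR.
(11/29) = -1 → non-residue.
(15/29) = -1 → non-residue.
(17/29) = -1 → non-residue.
(21/29) = -1 → non-residue.
Total quadratic residues among the 7: 2.

2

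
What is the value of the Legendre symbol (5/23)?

Reciprocity: 5 ≡ 1 and 23 ≡ 3 (mod 4), so (5/23) = +(23/5).
Reduce top mod 5: now compute (3/5).
Reciprocity: 3 ≡ 3 and 5 ≡ 1 (mod 4), so (3/5) = +(5/3).
Reduce top mod 3: now compute (2/3).
Pull out 2: since 3 ≡ 3 (mod 8), (2/3) = -1.
Reached (1/3) = 1. Collecting the sign flips along the way, the symbol is -1.

-1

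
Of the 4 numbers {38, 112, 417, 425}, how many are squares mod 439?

(38/439) = +1 → QR.
(112/439) = +1 → QR.
(417/439) = -1 → non-residue.
(425/439) = -1 → non-residue.
Total quadratic residues among the 4: 2.

2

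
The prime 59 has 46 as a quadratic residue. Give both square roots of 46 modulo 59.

Since 59 ≡ 3 (mod 4), a square root of 46 is 46^((59+1)/4) = 46^15 mod 59.
Repeated squaring: 46^2≡51, 46^4≡5, 46^8≡25 (mod 59).
46^15 = 46^(8+4+2+1) ≡ 20 (mod 59).
Check: 20² = 400 ≡ 46 (mod 59). The two roots are 20 and 39.

20, 39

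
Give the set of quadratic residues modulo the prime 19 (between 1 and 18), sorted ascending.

1, 4, 5, 6, 7, 9, 11, 16, 17

Square k = 1,…,9 (k and 19−k give the same square):
1²=1, 2²=4, 3²=9, 4²=16, 5²≡6, 6²≡17, 7²≡11, 8²≡7, 9²≡5 (mod 19).
So the quadratic residues mod 19 are {1, 4, 5, 6, 7, 9, 11, 16, 17}.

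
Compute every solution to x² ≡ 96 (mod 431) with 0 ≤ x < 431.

Since 431 ≡ 3 (mod 4), a square root of 96 is 96^((431+1)/4) = 96^108 mod 431.
Repeated squaring: 96^2≡165, 96^4≡72, 96^8≡12, 96^16≡144, 96^32≡48, 96^64≡149 (mod 431).
96^108 = 96^(64+32+8+4) ≡ 81 (mod 431).
Check: 81² = 6561 ≡ 96 (mod 431). The two roots are 81 and 350.

81, 350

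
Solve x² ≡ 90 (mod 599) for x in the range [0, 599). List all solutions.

157, 442

Since 599 ≡ 3 (mod 4), a square root of 90 is 90^((599+1)/4) = 90^150 mod 599.
Repeated squaring: 90^2≡313, 90^4≡332, 90^8≡8, 90^16≡64, 90^32≡502, 90^64≡424, 90^128≡76 (mod 599).
90^150 = 90^(128+16+4+2) ≡ 442 (mod 599).
Check: 442² = 195364 ≡ 90 (mod 599). The two roots are 157 and 442.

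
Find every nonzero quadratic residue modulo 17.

1 2 4 8 9 13 15 16

Square k = 1,…,8 (k and 17−k give the same square):
1²=1, 2²=4, 3²=9, 4²=16, 5²≡8, 6²≡2, 7²≡15, 8²≡13 (mod 17).
So the quadratic residues mod 17 are {1, 2, 4, 8, 9, 13, 15, 16}.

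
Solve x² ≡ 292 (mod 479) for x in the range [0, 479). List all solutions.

115, 364

Since 479 ≡ 3 (mod 4), a square root of 292 is 292^((479+1)/4) = 292^120 mod 479.
Repeated squaring: 292^2≡2, 292^4≡4, 292^8≡16, 292^16≡256, 292^32≡392, 292^64≡384 (mod 479).
292^120 = 292^(64+32+16+8) ≡ 115 (mod 479).
Check: 115² = 13225 ≡ 292 (mod 479). The two roots are 115 and 364.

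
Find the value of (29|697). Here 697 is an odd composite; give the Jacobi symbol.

Reciprocity: 29 ≡ 1 and 697 ≡ 1 (mod 4), so (29/697) = +(697/29).
Reduce top mod 29: now compute (1/29).
Reached (1/29) = 1. Collecting the sign flips along the way, the symbol is +1.

1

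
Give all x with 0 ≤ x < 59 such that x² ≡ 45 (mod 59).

24, 35

Since 59 ≡ 3 (mod 4), a square root of 45 is 45^((59+1)/4) = 45^15 mod 59.
Repeated squaring: 45^2≡19, 45^4≡7, 45^8≡49 (mod 59).
45^15 = 45^(8+4+2+1) ≡ 35 (mod 59).
Check: 35² = 1225 ≡ 45 (mod 59). The two roots are 24 and 35.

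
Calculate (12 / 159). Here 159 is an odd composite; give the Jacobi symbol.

0

Pull out 2^2: since 159 ≡ 7 (mod 8), (2/159) = +1, so (2/159)^2 = +1.
Reciprocity: 3 ≡ 3 and 159 ≡ 3 (mod 4), so (3/159) = −(159/3).
Reduce top mod 3: now compute (0/3).
Top reduces to 0: gcd > 1, so the symbol is 0.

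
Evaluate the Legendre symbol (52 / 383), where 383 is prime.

Pull out 2^2: since 383 ≡ 7 (mod 8), (2/383) = +1, so (2/383)^2 = +1.
Reciprocity: 13 ≡ 1 and 383 ≡ 3 (mod 4), so (13/383) = +(383/13).
Reduce top mod 13: now compute (6/13).
Pull out 2: since 13 ≡ 5 (mod 8), (2/13) = -1.
Reciprocity: 3 ≡ 3 and 13 ≡ 1 (mod 4), so (3/13) = +(13/3).
Reduce top mod 3: now compute (1/3).
Reached (1/3) = 1. Collecting the sign flips along the way, the symbol is -1.

-1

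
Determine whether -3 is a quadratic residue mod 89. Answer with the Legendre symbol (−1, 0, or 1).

First reduce: -3 ≡ 86 (mod 89).
Pull out 2: since 89 ≡ 1 (mod 8), (2/89) = +1.
Reciprocity: 43 ≡ 3 and 89 ≡ 1 (mod 4), so (43/89) = +(89/43).
Reduce top mod 43: now compute (3/43).
Reciprocity: 3 ≡ 3 and 43 ≡ 3 (mod 4), so (3/43) = −(43/3).
Reduce top mod 3: now compute (1/3).
Reached (1/3) = 1. Collecting the sign flips along the way, the symbol is -1.

-1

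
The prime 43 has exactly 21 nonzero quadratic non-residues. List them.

2,3,5,7,8,12,18,19,20,22,26,27,28,29,30,32,33,34,37,39,42

Square k = 1,…,21 (k and 43−k give the same square):
1²=1, 2²=4, 3²=9, 4²=16, 5²=25, 6²=36, 7²≡6, 8²≡21, 9²≡38, 10²≡14, 11²≡35, 12²≡15, 13²≡40, 14²≡24, 15²≡10, 16²≡41, 17²≡31, 18²≡23, 19²≡17, 20²≡13, 21²≡11 (mod 43).
The residues are {1, 4, 6, 9, 10, 11, 13, 14, 15, 16, 17, 21, 23, 24, 25, 31, 35, 36, 38, 40, 41}; the non-residues are the remaining 21 nonzero classes.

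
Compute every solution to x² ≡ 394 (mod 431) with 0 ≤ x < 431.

136, 295

Since 431 ≡ 3 (mod 4), a square root of 394 is 394^((431+1)/4) = 394^108 mod 431.
Repeated squaring: 394^2≡76, 394^4≡173, 394^8≡190, 394^16≡327, 394^32≡41, 394^64≡388 (mod 431).
394^108 = 394^(64+32+8+4) ≡ 295 (mod 431).
Check: 295² = 87025 ≡ 394 (mod 431). The two roots are 136 and 295.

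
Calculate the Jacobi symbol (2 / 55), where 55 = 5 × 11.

Pull out 2: since 55 ≡ 7 (mod 8), (2/55) = +1.
Reached (1/55) = 1. Collecting the sign flips along the way, the symbol is +1.

1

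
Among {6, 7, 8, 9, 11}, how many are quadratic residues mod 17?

2

(6/17) = -1 → non-residue.
(7/17) = -1 → non-residue.
(8/17) = +1 → QR.
(9/17) = +1 → QR.
(11/17) = -1 → non-residue.
Total quadratic residues among the 5: 2.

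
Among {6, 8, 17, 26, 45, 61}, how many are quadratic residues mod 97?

3

(6/97) = +1 → QR.
(8/97) = +1 → QR.
(17/97) = -1 → non-residue.
(26/97) = -1 → non-residue.
(45/97) = -1 → non-residue.
(61/97) = +1 → QR.
Total quadratic residues among the 6: 3.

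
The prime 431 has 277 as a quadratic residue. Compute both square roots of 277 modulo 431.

Since 431 ≡ 3 (mod 4), a square root of 277 is 277^((431+1)/4) = 277^108 mod 431.
Repeated squaring: 277^2≡11, 277^4≡121, 277^8≡418, 277^16≡169, 277^32≡115, 277^64≡295 (mod 431).
277^108 = 277^(64+32+8+4) ≡ 240 (mod 431).
Check: 240² = 57600 ≡ 277 (mod 431). The two roots are 191 and 240.

191, 240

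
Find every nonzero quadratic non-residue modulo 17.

Square k = 1,…,8 (k and 17−k give the same square):
1²=1, 2²=4, 3²=9, 4²=16, 5²≡8, 6²≡2, 7²≡15, 8²≡13 (mod 17).
The residues are {1, 2, 4, 8, 9, 13, 15, 16}; the non-residues are the remaining 8 nonzero classes.

3 5 6 7 10 11 12 14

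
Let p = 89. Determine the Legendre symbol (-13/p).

-1

First reduce: -13 ≡ 76 (mod 89).
Pull out 2^2: since 89 ≡ 1 (mod 8), (2/89) = +1, so (2/89)^2 = +1.
Reciprocity: 19 ≡ 3 and 89 ≡ 1 (mod 4), so (19/89) = +(89/19).
Reduce top mod 19: now compute (13/19).
Reciprocity: 13 ≡ 1 and 19 ≡ 3 (mod 4), so (13/19) = +(19/13).
Reduce top mod 13: now compute (6/13).
Pull out 2: since 13 ≡ 5 (mod 8), (2/13) = -1.
Reciprocity: 3 ≡ 3 and 13 ≡ 1 (mod 4), so (3/13) = +(13/3).
Reduce top mod 3: now compute (1/3).
Reached (1/3) = 1. Collecting the sign flips along the way, the symbol is -1.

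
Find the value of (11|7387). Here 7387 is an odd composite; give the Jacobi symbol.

1

Reciprocity: 11 ≡ 3 and 7387 ≡ 3 (mod 4), so (11/7387) = −(7387/11).
Reduce top mod 11: now compute (6/11).
Pull out 2: since 11 ≡ 3 (mod 8), (2/11) = -1.
Reciprocity: 3 ≡ 3 and 11 ≡ 3 (mod 4), so (3/11) = −(11/3).
Reduce top mod 3: now compute (2/3).
Pull out 2: since 3 ≡ 3 (mod 8), (2/3) = -1.
Reached (1/3) = 1. Collecting the sign flips along the way, the symbol is +1.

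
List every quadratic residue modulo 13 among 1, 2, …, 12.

Square k = 1,…,6 (k and 13−k give the same square):
1²=1, 2²=4, 3²=9, 4²≡3, 5²≡12, 6²≡10 (mod 13).
So the quadratic residues mod 13 are {1, 3, 4, 9, 10, 12}.

1 3 4 9 10 12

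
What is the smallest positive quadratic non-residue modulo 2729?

3

(2/2729) = +1, so 2 is a residue.
(3/2729) = −1, so 3 is the smallest positive non-residue mod 2729.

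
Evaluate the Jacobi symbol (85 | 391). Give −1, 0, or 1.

0

Reciprocity: 85 ≡ 1 and 391 ≡ 3 (mod 4), so (85/391) = +(391/85).
Reduce top mod 85: now compute (51/85).
Reciprocity: 51 ≡ 3 and 85 ≡ 1 (mod 4), so (51/85) = +(85/51).
Reduce top mod 51: now compute (34/51).
Pull out 2: since 51 ≡ 3 (mod 8), (2/51) = -1.
Reciprocity: 17 ≡ 1 and 51 ≡ 3 (mod 4), so (17/51) = +(51/17).
Reduce top mod 17: now compute (0/17).
Top reduces to 0: gcd > 1, so the symbol is 0.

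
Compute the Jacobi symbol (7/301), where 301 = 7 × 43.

0

Reciprocity: 7 ≡ 3 and 301 ≡ 1 (mod 4), so (7/301) = +(301/7).
Reduce top mod 7: now compute (0/7).
Top reduces to 0: gcd > 1, so the symbol is 0.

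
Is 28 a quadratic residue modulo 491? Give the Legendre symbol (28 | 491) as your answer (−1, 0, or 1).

Pull out 2^2: since 491 ≡ 3 (mod 8), (2/491) = -1, so (2/491)^2 = +1.
Reciprocity: 7 ≡ 3 and 491 ≡ 3 (mod 4), so (7/491) = −(491/7).
Reduce top mod 7: now compute (1/7).
Reached (1/7) = 1. Collecting the sign flips along the way, the symbol is -1.

-1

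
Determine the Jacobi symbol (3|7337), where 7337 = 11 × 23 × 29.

-1

Reciprocity: 3 ≡ 3 and 7337 ≡ 1 (mod 4), so (3/7337) = +(7337/3).
Reduce top mod 3: now compute (2/3).
Pull out 2: since 3 ≡ 3 (mod 8), (2/3) = -1.
Reached (1/3) = 1. Collecting the sign flips along the way, the symbol is -1.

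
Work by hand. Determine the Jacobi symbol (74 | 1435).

1

Pull out 2: since 1435 ≡ 3 (mod 8), (2/1435) = -1.
Reciprocity: 37 ≡ 1 and 1435 ≡ 3 (mod 4), so (37/1435) = +(1435/37).
Reduce top mod 37: now compute (29/37).
Reciprocity: 29 ≡ 1 and 37 ≡ 1 (mod 4), so (29/37) = +(37/29).
Reduce top mod 29: now compute (8/29).
Pull out 2^3: since 29 ≡ 5 (mod 8), (2/29) = -1, so (2/29)^3 = -1.
Reached (1/29) = 1. Collecting the sign flips along the way, the symbol is +1.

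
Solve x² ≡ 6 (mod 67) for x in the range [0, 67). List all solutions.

Since 67 ≡ 3 (mod 4), a square root of 6 is 6^((67+1)/4) = 6^17 mod 67.
Repeated squaring: 6^2≡36, 6^4≡23, 6^8≡60, 6^16≡49 (mod 67).
6^17 = 6^(16+1) ≡ 26 (mod 67).
Check: 26² = 676 ≡ 6 (mod 67). The two roots are 26 and 41.

26, 41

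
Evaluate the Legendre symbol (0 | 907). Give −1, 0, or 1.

Top reduces to 0: gcd > 1, so the symbol is 0.

0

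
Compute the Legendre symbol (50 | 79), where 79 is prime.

Pull out 2: since 79 ≡ 7 (mod 8), (2/79) = +1.
Reciprocity: 25 ≡ 1 and 79 ≡ 3 (mod 4), so (25/79) = +(79/25).
Reduce top mod 25: now compute (4/25).
Pull out 2^2: since 25 ≡ 1 (mod 8), (2/25) = +1, so (2/25)^2 = +1.
Reached (1/25) = 1. Collecting the sign flips along the way, the symbol is +1.

1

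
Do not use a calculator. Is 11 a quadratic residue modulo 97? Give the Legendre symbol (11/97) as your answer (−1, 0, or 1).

Euler's criterion: (11/97) ≡ 11^48 (mod 97).
11^2 ≡ 24 (mod 97)
11^4 ≡ 91 (mod 97)
11^8 ≡ 36 (mod 97)
11^16 ≡ 35 (mod 97)
11^32 ≡ 61 (mod 97)
11^48 = 11^(32+16) ≡ 1 (mod 97).
Result is 1, so (11/97) = 1.

1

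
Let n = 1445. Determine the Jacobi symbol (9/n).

Reciprocity: 9 ≡ 1 and 1445 ≡ 1 (mod 4), so (9/1445) = +(1445/9).
Reduce top mod 9: now compute (5/9).
Reciprocity: 5 ≡ 1 and 9 ≡ 1 (mod 4), so (5/9) = +(9/5).
Reduce top mod 5: now compute (4/5).
Pull out 2^2: since 5 ≡ 5 (mod 8), (2/5) = -1, so (2/5)^2 = +1.
Reached (1/5) = 1. Collecting the sign flips along the way, the symbol is +1.

1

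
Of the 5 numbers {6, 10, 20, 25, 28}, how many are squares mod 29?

(6/29) = +1 → QR.
(10/29) = -1 → non-residue.
(20/29) = +1 → QR.
(25/29) = +1 → QR.
(28/29) = +1 → QR.
Total quadratic residues among the 5: 4.

4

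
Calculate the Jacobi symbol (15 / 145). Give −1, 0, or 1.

Reciprocity: 15 ≡ 3 and 145 ≡ 1 (mod 4), so (15/145) = +(145/15).
Reduce top mod 15: now compute (10/15).
Pull out 2: since 15 ≡ 7 (mod 8), (2/15) = +1.
Reciprocity: 5 ≡ 1 and 15 ≡ 3 (mod 4), so (5/15) = +(15/5).
Reduce top mod 5: now compute (0/5).
Top reduces to 0: gcd > 1, so the symbol is 0.

0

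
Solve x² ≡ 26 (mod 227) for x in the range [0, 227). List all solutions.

88, 139

Since 227 ≡ 3 (mod 4), a square root of 26 is 26^((227+1)/4) = 26^57 mod 227.
Repeated squaring: 26^2≡222, 26^4≡25, 26^8≡171, 26^16≡185, 26^32≡175 (mod 227).
26^57 = 26^(32+16+8+1) ≡ 139 (mod 227).
Check: 139² = 19321 ≡ 26 (mod 227). The two roots are 88 and 139.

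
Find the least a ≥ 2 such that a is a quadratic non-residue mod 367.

3

(2/367) = +1, so 2 is a residue.
(3/367) = −1, so 3 is the smallest positive non-residue mod 367.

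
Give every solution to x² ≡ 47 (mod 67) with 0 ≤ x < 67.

Since 67 ≡ 3 (mod 4), a square root of 47 is 47^((67+1)/4) = 47^17 mod 67.
Repeated squaring: 47^2≡65, 47^4≡4, 47^8≡16, 47^16≡55 (mod 67).
47^17 = 47^(16+1) ≡ 39 (mod 67).
Check: 39² = 1521 ≡ 47 (mod 67). The two roots are 28 and 39.

28, 39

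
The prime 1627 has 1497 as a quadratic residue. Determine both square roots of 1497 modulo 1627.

325, 1302

Since 1627 ≡ 3 (mod 4), a square root of 1497 is 1497^((1627+1)/4) = 1497^407 mod 1627.
Repeated squaring: 1497^2≡630, 1497^4≡1539, 1497^8≡1236, 1497^16≡1570, 1497^32≡1622, 1497^64≡25, 1497^128≡625, 1497^256≡145 (mod 1627).
1497^407 = 1497^(256+128+16+4+2+1) ≡ 1302 (mod 1627).
Check: 1302² = 1695204 ≡ 1497 (mod 1627). The two roots are 325 and 1302.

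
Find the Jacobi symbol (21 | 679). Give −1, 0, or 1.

Reciprocity: 21 ≡ 1 and 679 ≡ 3 (mod 4), so (21/679) = +(679/21).
Reduce top mod 21: now compute (7/21).
Reciprocity: 7 ≡ 3 and 21 ≡ 1 (mod 4), so (7/21) = +(21/7).
Reduce top mod 7: now compute (0/7).
Top reduces to 0: gcd > 1, so the symbol is 0.

0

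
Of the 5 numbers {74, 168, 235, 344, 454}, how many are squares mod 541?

2

(74/541) = +1 → QR.
(168/541) = -1 → non-residue.
(235/541) = +1 → QR.
(344/541) = -1 → non-residue.
(454/541) = -1 → non-residue.
Total quadratic residues among the 5: 2.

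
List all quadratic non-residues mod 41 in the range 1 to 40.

3, 6, 7, 11, 12, 13, 14, 15, 17, 19, 22, 24, 26, 27, 28, 29, 30, 34, 35, 38

Square k = 1,…,20 (k and 41−k give the same square):
1²=1, 2²=4, 3²=9, 4²=16, 5²=25, 6²=36, 7²≡8, 8²≡23, 9²≡40, 10²≡18, 11²≡39, 12²≡21, 13²≡5, 14²≡32, 15²≡20, 16²≡10, 17²≡2, 18²≡37, 19²≡33, 20²≡31 (mod 41).
The residues are {1, 2, 4, 5, 8, 9, 10, 16, 18, 20, 21, 23, 25, 31, 32, 33, 36, 37, 39, 40}; the non-residues are the remaining 20 nonzero classes.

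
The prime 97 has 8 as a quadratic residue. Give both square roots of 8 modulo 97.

97 ≡ 1 (mod 4), so we find a root by search.
Trying successive values, 28² = 784 ≡ 8 (mod 97). The other root is 97 − 28 = 69.

28, 69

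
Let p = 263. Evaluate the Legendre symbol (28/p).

Euler's criterion: (28/263) ≡ 28^131 (mod 263).
28^2 ≡ 258 (mod 263)
28^4 ≡ 25 (mod 263)
28^8 ≡ 99 (mod 263)
28^16 ≡ 70 (mod 263)
28^32 ≡ 166 (mod 263)
28^64 ≡ 204 (mod 263)
28^128 ≡ 62 (mod 263)
28^131 = 28^(128+2+1) ≡ 262 (mod 263).
Result is 262 ≡ −1, so (28/263) = −1.

-1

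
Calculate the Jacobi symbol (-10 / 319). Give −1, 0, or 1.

-1

First reduce: -10 ≡ 309 (mod 319).
Reciprocity: 309 ≡ 1 and 319 ≡ 3 (mod 4), so (309/319) = +(319/309).
Reduce top mod 309: now compute (10/309).
Pull out 2: since 309 ≡ 5 (mod 8), (2/309) = -1.
Reciprocity: 5 ≡ 1 and 309 ≡ 1 (mod 4), so (5/309) = +(309/5).
Reduce top mod 5: now compute (4/5).
Pull out 2^2: since 5 ≡ 5 (mod 8), (2/5) = -1, so (2/5)^2 = +1.
Reached (1/5) = 1. Collecting the sign flips along the way, the symbol is -1.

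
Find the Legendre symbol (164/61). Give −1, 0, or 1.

First reduce: 164 ≡ 42 (mod 61).
Pull out 2: since 61 ≡ 5 (mod 8), (2/61) = -1.
Reciprocity: 21 ≡ 1 and 61 ≡ 1 (mod 4), so (21/61) = +(61/21).
Reduce top mod 21: now compute (19/21).
Reciprocity: 19 ≡ 3 and 21 ≡ 1 (mod 4), so (19/21) = +(21/19).
Reduce top mod 19: now compute (2/19).
Pull out 2: since 19 ≡ 3 (mod 8), (2/19) = -1.
Reached (1/19) = 1. Collecting the sign flips along the way, the symbol is +1.

1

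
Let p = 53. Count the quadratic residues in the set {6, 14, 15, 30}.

(6/53) = +1 → QR.
(14/53) = -1 → non-residue.
(15/53) = +1 → QR.
(30/53) = -1 → non-residue.
Total quadratic residues among the 4: 2.

2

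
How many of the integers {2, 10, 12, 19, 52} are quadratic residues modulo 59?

(2/59) = -1 → non-residue.
(10/59) = -1 → non-residue.
(12/59) = +1 → QR.
(19/59) = +1 → QR.
(52/59) = -1 → non-residue.
Total quadratic residues among the 5: 2.

2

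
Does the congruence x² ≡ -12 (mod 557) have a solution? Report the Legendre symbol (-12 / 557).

-1

Euler's criterion: (-12/557) ≡ 545^278 (mod 557).
545^2 ≡ 144 (mod 557)
545^4 ≡ 127 (mod 557)
545^8 ≡ 533 (mod 557)
545^16 ≡ 19 (mod 557)
545^32 ≡ 361 (mod 557)
545^64 ≡ 540 (mod 557)
545^128 ≡ 289 (mod 557)
545^256 ≡ 528 (mod 557)
545^278 = 545^(256+16+4+2) ≡ 556 (mod 557).
Result is 556 ≡ −1, so (-12/557) = −1.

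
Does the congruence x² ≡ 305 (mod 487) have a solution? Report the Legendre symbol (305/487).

Reciprocity: 305 ≡ 1 and 487 ≡ 3 (mod 4), so (305/487) = +(487/305).
Reduce top mod 305: now compute (182/305).
Pull out 2: since 305 ≡ 1 (mod 8), (2/305) = +1.
Reciprocity: 91 ≡ 3 and 305 ≡ 1 (mod 4), so (91/305) = +(305/91).
Reduce top mod 91: now compute (32/91).
Pull out 2^5: since 91 ≡ 3 (mod 8), (2/91) = -1, so (2/91)^5 = -1.
Reached (1/91) = 1. Collecting the sign flips along the way, the symbol is -1.

-1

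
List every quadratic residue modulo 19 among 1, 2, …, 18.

Square k = 1,…,9 (k and 19−k give the same square):
1²=1, 2²=4, 3²=9, 4²=16, 5²≡6, 6²≡17, 7²≡11, 8²≡7, 9²≡5 (mod 19).
So the quadratic residues mod 19 are {1, 4, 5, 6, 7, 9, 11, 16, 17}.

1 4 5 6 7 9 11 16 17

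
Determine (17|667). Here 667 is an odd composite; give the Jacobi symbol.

1

Reciprocity: 17 ≡ 1 and 667 ≡ 3 (mod 4), so (17/667) = +(667/17).
Reduce top mod 17: now compute (4/17).
Pull out 2^2: since 17 ≡ 1 (mod 8), (2/17) = +1, so (2/17)^2 = +1.
Reached (1/17) = 1. Collecting the sign flips along the way, the symbol is +1.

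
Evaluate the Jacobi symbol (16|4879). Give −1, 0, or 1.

Pull out 2^4: since 4879 ≡ 7 (mod 8), (2/4879) = +1, so (2/4879)^4 = +1.
Reached (1/4879) = 1. Collecting the sign flips along the way, the symbol is +1.

1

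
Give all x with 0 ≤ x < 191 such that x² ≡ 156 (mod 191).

27, 164

Since 191 ≡ 3 (mod 4), a square root of 156 is 156^((191+1)/4) = 156^48 mod 191.
Repeated squaring: 156^2≡79, 156^4≡129, 156^8≡24, 156^16≡3, 156^32≡9 (mod 191).
156^48 = 156^(32+16) ≡ 27 (mod 191).
Check: 27² = 729 ≡ 156 (mod 191). The two roots are 27 and 164.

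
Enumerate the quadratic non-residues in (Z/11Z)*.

Square k = 1,…,5 (k and 11−k give the same square):
1²=1, 2²=4, 3²=9, 4²≡5, 5²≡3 (mod 11).
The residues are {1, 3, 4, 5, 9}; the non-residues are the remaining 5 nonzero classes.

2 6 7 8 10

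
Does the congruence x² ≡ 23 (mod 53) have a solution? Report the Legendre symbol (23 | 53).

Reciprocity: 23 ≡ 3 and 53 ≡ 1 (mod 4), so (23/53) = +(53/23).
Reduce top mod 23: now compute (7/23).
Reciprocity: 7 ≡ 3 and 23 ≡ 3 (mod 4), so (7/23) = −(23/7).
Reduce top mod 7: now compute (2/7).
Pull out 2: since 7 ≡ 7 (mod 8), (2/7) = +1.
Reached (1/7) = 1. Collecting the sign flips along the way, the symbol is -1.

-1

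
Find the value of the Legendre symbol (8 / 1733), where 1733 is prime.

-1

Pull out 2^3: since 1733 ≡ 5 (mod 8), (2/1733) = -1, so (2/1733)^3 = -1.
Reached (1/1733) = 1. Collecting the sign flips along the way, the symbol is -1.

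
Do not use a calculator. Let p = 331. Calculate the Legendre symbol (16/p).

1

Pull out 2^4: since 331 ≡ 3 (mod 8), (2/331) = -1, so (2/331)^4 = +1.
Reached (1/331) = 1. Collecting the sign flips along the way, the symbol is +1.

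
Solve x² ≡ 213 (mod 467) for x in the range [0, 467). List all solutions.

158, 309

Since 467 ≡ 3 (mod 4), a square root of 213 is 213^((467+1)/4) = 213^117 mod 467.
Repeated squaring: 213^2≡70, 213^4≡230, 213^8≡129, 213^16≡296, 213^32≡287, 213^64≡177 (mod 467).
213^117 = 213^(64+32+16+4+1) ≡ 158 (mod 467).
Check: 158² = 24964 ≡ 213 (mod 467). The two roots are 158 and 309.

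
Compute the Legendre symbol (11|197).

Euler's criterion: (11/197) ≡ 11^98 (mod 197).
11^2 ≡ 121 (mod 197)
11^4 ≡ 63 (mod 197)
11^8 ≡ 29 (mod 197)
11^16 ≡ 53 (mod 197)
11^32 ≡ 51 (mod 197)
11^64 ≡ 40 (mod 197)
11^98 = 11^(64+32+2) ≡ 196 (mod 197).
Result is 196 ≡ −1, so (11/197) = −1.

-1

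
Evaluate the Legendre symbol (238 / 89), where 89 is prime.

Euler's criterion: (238/89) ≡ 60^44 (mod 89).
60^2 ≡ 40 (mod 89)
60^4 ≡ 87 (mod 89)
60^8 ≡ 4 (mod 89)
60^16 ≡ 16 (mod 89)
60^32 ≡ 78 (mod 89)
60^44 = 60^(32+8+4) ≡ 88 (mod 89).
Result is 88 ≡ −1, so (238/89) = −1.

-1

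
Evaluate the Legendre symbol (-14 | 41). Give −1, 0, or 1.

Euler's criterion: (-14/41) ≡ 27^20 (mod 41).
27^2 ≡ 32 (mod 41)
27^4 ≡ 40 (mod 41)
27^8 ≡ 1 (mod 41)
27^16 ≡ 1 (mod 41)
27^20 = 27^(16+4) ≡ 40 (mod 41).
Result is 40 ≡ −1, so (-14/41) = −1.

-1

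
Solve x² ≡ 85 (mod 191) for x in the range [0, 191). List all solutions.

64, 127

Since 191 ≡ 3 (mod 4), a square root of 85 is 85^((191+1)/4) = 85^48 mod 191.
Repeated squaring: 85^2≡158, 85^4≡134, 85^8≡2, 85^16≡4, 85^32≡16 (mod 191).
85^48 = 85^(32+16) ≡ 64 (mod 191).
Check: 64² = 4096 ≡ 85 (mod 191). The two roots are 64 and 127.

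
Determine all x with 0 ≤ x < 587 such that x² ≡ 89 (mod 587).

Since 587 ≡ 3 (mod 4), a square root of 89 is 89^((587+1)/4) = 89^147 mod 587.
Repeated squaring: 89^2≡290, 89^4≡159, 89^8≡40, 89^16≡426, 89^32≡93, 89^64≡431, 89^128≡269 (mod 587).
89^147 = 89^(128+16+2+1) ≡ 26 (mod 587).
Check: 26² = 676 ≡ 89 (mod 587). The two roots are 26 and 561.

26, 561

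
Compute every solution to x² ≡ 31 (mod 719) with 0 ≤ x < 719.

Since 719 ≡ 3 (mod 4), a square root of 31 is 31^((719+1)/4) = 31^180 mod 719.
Repeated squaring: 31^2≡242, 31^4≡325, 31^8≡651, 31^16≡310, 31^32≡473, 31^64≡120, 31^128≡20 (mod 719).
31^180 = 31^(128+32+16+4) ≡ 104 (mod 719).
Check: 104² = 10816 ≡ 31 (mod 719). The two roots are 104 and 615.

104, 615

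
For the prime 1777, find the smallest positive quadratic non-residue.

(2/1777) = +1, so 2 is a residue.
(3/1777) = +1, so 3 is a residue.
(4/1777) = +1, so 4 is a residue.
(5/1777) = −1, so 5 is the smallest positive non-residue mod 1777.

5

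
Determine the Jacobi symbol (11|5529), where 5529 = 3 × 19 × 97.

Reciprocity: 11 ≡ 3 and 5529 ≡ 1 (mod 4), so (11/5529) = +(5529/11).
Reduce top mod 11: now compute (7/11).
Reciprocity: 7 ≡ 3 and 11 ≡ 3 (mod 4), so (7/11) = −(11/7).
Reduce top mod 7: now compute (4/7).
Pull out 2^2: since 7 ≡ 7 (mod 8), (2/7) = +1, so (2/7)^2 = +1.
Reached (1/7) = 1. Collecting the sign flips along the way, the symbol is -1.

-1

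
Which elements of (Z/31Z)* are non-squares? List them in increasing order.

3 6 11 12 13 15 17 21 22 23 24 26 27 29 30

Square k = 1,…,15 (k and 31−k give the same square):
1²=1, 2²=4, 3²=9, 4²=16, 5²=25, 6²≡5, 7²≡18, 8²≡2, 9²≡19, 10²≡7, 11²≡28, 12²≡20, 13²≡14, 14²≡10, 15²≡8 (mod 31).
The residues are {1, 2, 4, 5, 7, 8, 9, 10, 14, 16, 18, 19, 20, 25, 28}; the non-residues are the remaining 15 nonzero classes.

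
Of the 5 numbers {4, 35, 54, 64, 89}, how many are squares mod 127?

(4/127) = +1 → QR.
(35/127) = +1 → QR.
(54/127) = -1 → non-residue.
(64/127) = +1 → QR.
(89/127) = -1 → non-residue.
Total quadratic residues among the 5: 3.

3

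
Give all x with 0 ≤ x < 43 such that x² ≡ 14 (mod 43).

Since 43 ≡ 3 (mod 4), a square root of 14 is 14^((43+1)/4) = 14^11 mod 43.
Repeated squaring: 14^2≡24, 14^4≡17, 14^8≡31 (mod 43).
14^11 = 14^(8+2+1) ≡ 10 (mod 43).
Check: 10² = 100 ≡ 14 (mod 43). The two roots are 10 and 33.

10, 33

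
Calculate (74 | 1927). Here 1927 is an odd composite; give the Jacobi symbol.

Pull out 2: since 1927 ≡ 7 (mod 8), (2/1927) = +1.
Reciprocity: 37 ≡ 1 and 1927 ≡ 3 (mod 4), so (37/1927) = +(1927/37).
Reduce top mod 37: now compute (3/37).
Reciprocity: 3 ≡ 3 and 37 ≡ 1 (mod 4), so (3/37) = +(37/3).
Reduce top mod 3: now compute (1/3).
Reached (1/3) = 1. Collecting the sign flips along the way, the symbol is +1.

1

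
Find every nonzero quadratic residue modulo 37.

1, 3, 4, 7, 9, 10, 11, 12, 16, 21, 25, 26, 27, 28, 30, 33, 34, 36

Square k = 1,…,18 (k and 37−k give the same square):
1²=1, 2²=4, 3²=9, 4²=16, 5²=25, 6²=36, 7²≡12, 8²≡27, 9²≡7, 10²≡26, 11²≡10, 12²≡33, 13²≡21, 14²≡11, 15²≡3, 16²≡34, 17²≡30, 18²≡28 (mod 37).
So the quadratic residues mod 37 are {1, 3, 4, 7, 9, 10, 11, 12, 16, 21, 25, 26, 27, 28, 30, 33, 34, 36}.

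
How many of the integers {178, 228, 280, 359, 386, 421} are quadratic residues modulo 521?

3

(178/521) = -1 → non-residue.
(228/521) = +1 → QR.
(280/521) = -1 → non-residue.
(359/521) = +1 → QR.
(386/521) = -1 → non-residue.
(421/521) = +1 → QR.
Total quadratic residues among the 6: 3.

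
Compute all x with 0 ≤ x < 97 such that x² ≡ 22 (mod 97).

97 ≡ 1 (mod 4), so we find a root by search.
Trying successive values, 33² = 1089 ≡ 22 (mod 97). The other root is 97 − 33 = 64.

33, 64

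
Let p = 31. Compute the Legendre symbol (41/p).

Euler's criterion: (41/31) ≡ 10^15 (mod 31).
10^2 ≡ 7 (mod 31)
10^4 ≡ 18 (mod 31)
10^8 ≡ 14 (mod 31)
10^15 = 10^(8+4+2+1) ≡ 1 (mod 31).
Result is 1, so (41/31) = 1.

1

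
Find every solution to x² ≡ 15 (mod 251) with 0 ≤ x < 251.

39, 212

Since 251 ≡ 3 (mod 4), a square root of 15 is 15^((251+1)/4) = 15^63 mod 251.
Repeated squaring: 15^2≡225, 15^4≡174, 15^8≡156, 15^16≡240, 15^32≡121 (mod 251).
15^63 = 15^(32+16+8+4+2+1) ≡ 39 (mod 251).
Check: 39² = 1521 ≡ 15 (mod 251). The two roots are 39 and 212.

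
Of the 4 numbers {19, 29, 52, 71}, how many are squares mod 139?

3

(19/139) = -1 → non-residue.
(29/139) = +1 → QR.
(52/139) = +1 → QR.
(71/139) = +1 → QR.
Total quadratic residues among the 4: 3.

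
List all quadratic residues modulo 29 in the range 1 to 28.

Square k = 1,…,14 (k and 29−k give the same square):
1²=1, 2²=4, 3²=9, 4²=16, 5²=25, 6²≡7, 7²≡20, 8²≡6, 9²≡23, 10²≡13, 11²≡5, 12²≡28, 13²≡24, 14²≡22 (mod 29).
So the quadratic residues mod 29 are {1, 4, 5, 6, 7, 9, 13, 16, 20, 22, 23, 24, 25, 28}.

1,4,5,6,7,9,13,16,20,22,23,24,25,28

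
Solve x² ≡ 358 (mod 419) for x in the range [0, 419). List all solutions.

134, 285

Since 419 ≡ 3 (mod 4), a square root of 358 is 358^((419+1)/4) = 358^105 mod 419.
Repeated squaring: 358^2≡369, 358^4≡405, 358^8≡196, 358^16≡287, 358^32≡245, 358^64≡108 (mod 419).
358^105 = 358^(64+32+8+1) ≡ 134 (mod 419).
Check: 134² = 17956 ≡ 358 (mod 419). The two roots are 134 and 285.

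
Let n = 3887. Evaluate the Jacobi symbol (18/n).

Pull out 2: since 3887 ≡ 7 (mod 8), (2/3887) = +1.
Reciprocity: 9 ≡ 1 and 3887 ≡ 3 (mod 4), so (9/3887) = +(3887/9).
Reduce top mod 9: now compute (8/9).
Pull out 2^3: since 9 ≡ 1 (mod 8), (2/9) = +1, so (2/9)^3 = +1.
Reached (1/9) = 1. Collecting the sign flips along the way, the symbol is +1.

1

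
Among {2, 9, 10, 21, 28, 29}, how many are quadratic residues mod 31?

4

(2/31) = +1 → QR.
(9/31) = +1 → QR.
(10/31) = +1 → QR.
(21/31) = -1 → non-residue.
(28/31) = +1 → QR.
(29/31) = -1 → non-residue.
Total quadratic residues among the 6: 4.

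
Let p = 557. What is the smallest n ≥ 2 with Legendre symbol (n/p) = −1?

(2/557) = −1, so 2 is the smallest positive non-residue mod 557.

2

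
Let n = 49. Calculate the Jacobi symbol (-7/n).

First reduce: -7 ≡ 42 (mod 49).
Pull out 2: since 49 ≡ 1 (mod 8), (2/49) = +1.
Reciprocity: 21 ≡ 1 and 49 ≡ 1 (mod 4), so (21/49) = +(49/21).
Reduce top mod 21: now compute (7/21).
Reciprocity: 7 ≡ 3 and 21 ≡ 1 (mod 4), so (7/21) = +(21/7).
Reduce top mod 7: now compute (0/7).
Top reduces to 0: gcd > 1, so the symbol is 0.

0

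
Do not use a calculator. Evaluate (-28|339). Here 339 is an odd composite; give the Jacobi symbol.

First reduce: -28 ≡ 311 (mod 339).
Reciprocity: 311 ≡ 3 and 339 ≡ 3 (mod 4), so (311/339) = −(339/311).
Reduce top mod 311: now compute (28/311).
Pull out 2^2: since 311 ≡ 7 (mod 8), (2/311) = +1, so (2/311)^2 = +1.
Reciprocity: 7 ≡ 3 and 311 ≡ 3 (mod 4), so (7/311) = −(311/7).
Reduce top mod 7: now compute (3/7).
Reciprocity: 3 ≡ 3 and 7 ≡ 3 (mod 4), so (3/7) = −(7/3).
Reduce top mod 3: now compute (1/3).
Reached (1/3) = 1. Collecting the sign flips along the way, the symbol is -1.

-1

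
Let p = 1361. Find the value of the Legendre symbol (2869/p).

-1

First reduce: 2869 ≡ 147 (mod 1361).
Reciprocity: 147 ≡ 3 and 1361 ≡ 1 (mod 4), so (147/1361) = +(1361/147).
Reduce top mod 147: now compute (38/147).
Pull out 2: since 147 ≡ 3 (mod 8), (2/147) = -1.
Reciprocity: 19 ≡ 3 and 147 ≡ 3 (mod 4), so (19/147) = −(147/19).
Reduce top mod 19: now compute (14/19).
Pull out 2: since 19 ≡ 3 (mod 8), (2/19) = -1.
Reciprocity: 7 ≡ 3 and 19 ≡ 3 (mod 4), so (7/19) = −(19/7).
Reduce top mod 7: now compute (5/7).
Reciprocity: 5 ≡ 1 and 7 ≡ 3 (mod 4), so (5/7) = +(7/5).
Reduce top mod 5: now compute (2/5).
Pull out 2: since 5 ≡ 5 (mod 8), (2/5) = -1.
Reached (1/5) = 1. Collecting the sign flips along the way, the symbol is -1.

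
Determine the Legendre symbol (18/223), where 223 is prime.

Pull out 2: since 223 ≡ 7 (mod 8), (2/223) = +1.
Reciprocity: 9 ≡ 1 and 223 ≡ 3 (mod 4), so (9/223) = +(223/9).
Reduce top mod 9: now compute (7/9).
Reciprocity: 7 ≡ 3 and 9 ≡ 1 (mod 4), so (7/9) = +(9/7).
Reduce top mod 7: now compute (2/7).
Pull out 2: since 7 ≡ 7 (mod 8), (2/7) = +1.
Reached (1/7) = 1. Collecting the sign flips along the way, the symbol is +1.

1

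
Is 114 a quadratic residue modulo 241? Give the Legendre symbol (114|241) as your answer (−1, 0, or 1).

-1

Pull out 2: since 241 ≡ 1 (mod 8), (2/241) = +1.
Reciprocity: 57 ≡ 1 and 241 ≡ 1 (mod 4), so (57/241) = +(241/57).
Reduce top mod 57: now compute (13/57).
Reciprocity: 13 ≡ 1 and 57 ≡ 1 (mod 4), so (13/57) = +(57/13).
Reduce top mod 13: now compute (5/13).
Reciprocity: 5 ≡ 1 and 13 ≡ 1 (mod 4), so (5/13) = +(13/5).
Reduce top mod 5: now compute (3/5).
Reciprocity: 3 ≡ 3 and 5 ≡ 1 (mod 4), so (3/5) = +(5/3).
Reduce top mod 3: now compute (2/3).
Pull out 2: since 3 ≡ 3 (mod 8), (2/3) = -1.
Reached (1/3) = 1. Collecting the sign flips along the way, the symbol is -1.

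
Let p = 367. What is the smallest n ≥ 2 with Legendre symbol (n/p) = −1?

(2/367) = +1, so 2 is a residue.
(3/367) = −1, so 3 is the smallest positive non-residue mod 367.

3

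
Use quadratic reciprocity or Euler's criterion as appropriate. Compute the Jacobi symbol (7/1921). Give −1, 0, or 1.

Reciprocity: 7 ≡ 3 and 1921 ≡ 1 (mod 4), so (7/1921) = +(1921/7).
Reduce top mod 7: now compute (3/7).
Reciprocity: 3 ≡ 3 and 7 ≡ 3 (mod 4), so (3/7) = −(7/3).
Reduce top mod 3: now compute (1/3).
Reached (1/3) = 1. Collecting the sign flips along the way, the symbol is -1.

-1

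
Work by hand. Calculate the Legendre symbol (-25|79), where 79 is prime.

Euler's criterion: (-25/79) ≡ 54^39 (mod 79).
54^2 ≡ 72 (mod 79)
54^4 ≡ 49 (mod 79)
54^8 ≡ 31 (mod 79)
54^16 ≡ 13 (mod 79)
54^32 ≡ 11 (mod 79)
54^39 = 54^(32+4+2+1) ≡ 78 (mod 79).
Result is 78 ≡ −1, so (-25/79) = −1.

-1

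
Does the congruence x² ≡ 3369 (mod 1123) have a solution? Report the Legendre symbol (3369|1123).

First reduce: 3369 ≡ 0 (mod 1123).
Top reduces to 0: gcd > 1, so the symbol is 0.

0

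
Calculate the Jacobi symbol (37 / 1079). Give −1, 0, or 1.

-1

Reciprocity: 37 ≡ 1 and 1079 ≡ 3 (mod 4), so (37/1079) = +(1079/37).
Reduce top mod 37: now compute (6/37).
Pull out 2: since 37 ≡ 5 (mod 8), (2/37) = -1.
Reciprocity: 3 ≡ 3 and 37 ≡ 1 (mod 4), so (3/37) = +(37/3).
Reduce top mod 3: now compute (1/3).
Reached (1/3) = 1. Collecting the sign flips along the way, the symbol is -1.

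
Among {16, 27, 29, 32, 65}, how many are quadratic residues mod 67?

3

(16/67) = +1 → QR.
(27/67) = -1 → non-residue.
(29/67) = +1 → QR.
(32/67) = -1 → non-residue.
(65/67) = +1 → QR.
Total quadratic residues among the 5: 3.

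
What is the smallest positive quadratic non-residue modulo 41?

(2/41) = +1, so 2 is a residue.
(3/41) = −1, so 3 is the smallest positive non-residue mod 41.

3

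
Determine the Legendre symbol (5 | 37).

-1

Reciprocity: 5 ≡ 1 and 37 ≡ 1 (mod 4), so (5/37) = +(37/5).
Reduce top mod 5: now compute (2/5).
Pull out 2: since 5 ≡ 5 (mod 8), (2/5) = -1.
Reached (1/5) = 1. Collecting the sign flips along the way, the symbol is -1.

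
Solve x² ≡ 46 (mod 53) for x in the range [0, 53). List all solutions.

24, 29

53 ≡ 1 (mod 4), so we find a root by search.
Trying successive values, 24² = 576 ≡ 46 (mod 53). The other root is 53 − 24 = 29.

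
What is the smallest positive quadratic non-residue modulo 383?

5

(2/383) = +1, so 2 is a residue.
(3/383) = +1, so 3 is a residue.
(4/383) = +1, so 4 is a residue.
(5/383) = −1, so 5 is the smallest positive non-residue mod 383.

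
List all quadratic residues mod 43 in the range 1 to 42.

1, 4, 6, 9, 10, 11, 13, 14, 15, 16, 17, 21, 23, 24, 25, 31, 35, 36, 38, 40, 41

Square k = 1,…,21 (k and 43−k give the same square):
1²=1, 2²=4, 3²=9, 4²=16, 5²=25, 6²=36, 7²≡6, 8²≡21, 9²≡38, 10²≡14, 11²≡35, 12²≡15, 13²≡40, 14²≡24, 15²≡10, 16²≡41, 17²≡31, 18²≡23, 19²≡17, 20²≡13, 21²≡11 (mod 43).
So the quadratic residues mod 43 are {1, 4, 6, 9, 10, 11, 13, 14, 15, 16, 17, 21, 23, 24, 25, 31, 35, 36, 38, 40, 41}.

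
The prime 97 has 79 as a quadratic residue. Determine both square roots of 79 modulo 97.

97 ≡ 1 (mod 4), so we find a root by search.
Trying successive values, 46² = 2116 ≡ 79 (mod 97). The other root is 97 − 46 = 51.

46, 51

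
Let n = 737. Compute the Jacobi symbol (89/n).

1

Reciprocity: 89 ≡ 1 and 737 ≡ 1 (mod 4), so (89/737) = +(737/89).
Reduce top mod 89: now compute (25/89).
Reciprocity: 25 ≡ 1 and 89 ≡ 1 (mod 4), so (25/89) = +(89/25).
Reduce top mod 25: now compute (14/25).
Pull out 2: since 25 ≡ 1 (mod 8), (2/25) = +1.
Reciprocity: 7 ≡ 3 and 25 ≡ 1 (mod 4), so (7/25) = +(25/7).
Reduce top mod 7: now compute (4/7).
Pull out 2^2: since 7 ≡ 7 (mod 8), (2/7) = +1, so (2/7)^2 = +1.
Reached (1/7) = 1. Collecting the sign flips along the way, the symbol is +1.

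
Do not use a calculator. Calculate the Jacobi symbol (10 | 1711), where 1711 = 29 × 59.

1

Pull out 2: since 1711 ≡ 7 (mod 8), (2/1711) = +1.
Reciprocity: 5 ≡ 1 and 1711 ≡ 3 (mod 4), so (5/1711) = +(1711/5).
Reduce top mod 5: now compute (1/5).
Reached (1/5) = 1. Collecting the sign flips along the way, the symbol is +1.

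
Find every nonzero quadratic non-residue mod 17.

3,5,6,7,10,11,12,14

Square k = 1,…,8 (k and 17−k give the same square):
1²=1, 2²=4, 3²=9, 4²=16, 5²≡8, 6²≡2, 7²≡15, 8²≡13 (mod 17).
The residues are {1, 2, 4, 8, 9, 13, 15, 16}; the non-residues are the remaining 8 nonzero classes.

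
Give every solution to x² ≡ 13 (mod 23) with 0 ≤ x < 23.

Since 23 ≡ 3 (mod 4), a square root of 13 is 13^((23+1)/4) = 13^6 mod 23.
Repeated squaring: 13^2≡8, 13^4≡18 (mod 23).
13^6 = 13^(4+2) ≡ 6 (mod 23).
Check: 6² = 36 ≡ 13 (mod 23). The two roots are 6 and 17.

6, 17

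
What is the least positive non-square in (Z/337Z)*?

5

(2/337) = +1, so 2 is a residue.
(3/337) = +1, so 3 is a residue.
(4/337) = +1, so 4 is a residue.
(5/337) = −1, so 5 is the smallest positive non-residue mod 337.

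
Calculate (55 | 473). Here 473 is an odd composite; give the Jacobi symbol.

0

Reciprocity: 55 ≡ 3 and 473 ≡ 1 (mod 4), so (55/473) = +(473/55).
Reduce top mod 55: now compute (33/55).
Reciprocity: 33 ≡ 1 and 55 ≡ 3 (mod 4), so (33/55) = +(55/33).
Reduce top mod 33: now compute (22/33).
Pull out 2: since 33 ≡ 1 (mod 8), (2/33) = +1.
Reciprocity: 11 ≡ 3 and 33 ≡ 1 (mod 4), so (11/33) = +(33/11).
Reduce top mod 11: now compute (0/11).
Top reduces to 0: gcd > 1, so the symbol is 0.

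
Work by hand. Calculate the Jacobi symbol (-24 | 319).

1

First reduce: -24 ≡ 295 (mod 319).
Reciprocity: 295 ≡ 3 and 319 ≡ 3 (mod 4), so (295/319) = −(319/295).
Reduce top mod 295: now compute (24/295).
Pull out 2^3: since 295 ≡ 7 (mod 8), (2/295) = +1, so (2/295)^3 = +1.
Reciprocity: 3 ≡ 3 and 295 ≡ 3 (mod 4), so (3/295) = −(295/3).
Reduce top mod 3: now compute (1/3).
Reached (1/3) = 1. Collecting the sign flips along the way, the symbol is +1.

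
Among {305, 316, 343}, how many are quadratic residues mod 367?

1

(305/367) = -1 → non-residue.
(316/367) = -1 → non-residue.
(343/367) = +1 → QR.
Total quadratic residues among the 3: 1.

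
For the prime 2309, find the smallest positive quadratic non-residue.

(2/2309) = −1, so 2 is the smallest positive non-residue mod 2309.

2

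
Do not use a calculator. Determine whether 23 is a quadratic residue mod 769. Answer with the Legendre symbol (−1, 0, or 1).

-1

Reciprocity: 23 ≡ 3 and 769 ≡ 1 (mod 4), so (23/769) = +(769/23).
Reduce top mod 23: now compute (10/23).
Pull out 2: since 23 ≡ 7 (mod 8), (2/23) = +1.
Reciprocity: 5 ≡ 1 and 23 ≡ 3 (mod 4), so (5/23) = +(23/5).
Reduce top mod 5: now compute (3/5).
Reciprocity: 3 ≡ 3 and 5 ≡ 1 (mod 4), so (3/5) = +(5/3).
Reduce top mod 3: now compute (2/3).
Pull out 2: since 3 ≡ 3 (mod 8), (2/3) = -1.
Reached (1/3) = 1. Collecting the sign flips along the way, the symbol is -1.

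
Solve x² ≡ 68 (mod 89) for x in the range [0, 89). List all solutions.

35, 54

89 ≡ 1 (mod 4), so we find a root by search.
Trying successive values, 35² = 1225 ≡ 68 (mod 89). The other root is 89 − 35 = 54.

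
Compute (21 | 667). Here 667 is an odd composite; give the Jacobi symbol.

1

Reciprocity: 21 ≡ 1 and 667 ≡ 3 (mod 4), so (21/667) = +(667/21).
Reduce top mod 21: now compute (16/21).
Pull out 2^4: since 21 ≡ 5 (mod 8), (2/21) = -1, so (2/21)^4 = +1.
Reached (1/21) = 1. Collecting the sign flips along the way, the symbol is +1.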